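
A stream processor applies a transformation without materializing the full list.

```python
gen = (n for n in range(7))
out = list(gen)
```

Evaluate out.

Step 1: Generator expression iterates range(7): [0, 1, 2, 3, 4, 5, 6].
Step 2: list() collects all values.
Therefore out = [0, 1, 2, 3, 4, 5, 6].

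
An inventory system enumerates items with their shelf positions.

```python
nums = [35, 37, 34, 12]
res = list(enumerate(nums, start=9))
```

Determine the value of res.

Step 1: enumerate with start=9:
  (9, 35)
  (10, 37)
  (11, 34)
  (12, 12)
Therefore res = [(9, 35), (10, 37), (11, 34), (12, 12)].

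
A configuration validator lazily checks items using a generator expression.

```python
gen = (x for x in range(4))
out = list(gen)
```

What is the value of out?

Step 1: Generator expression iterates range(4): [0, 1, 2, 3].
Step 2: list() collects all values.
Therefore out = [0, 1, 2, 3].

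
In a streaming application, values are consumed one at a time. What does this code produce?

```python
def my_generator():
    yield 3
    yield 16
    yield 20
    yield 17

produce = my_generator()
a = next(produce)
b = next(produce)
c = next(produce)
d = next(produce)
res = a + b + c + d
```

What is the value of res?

Step 1: Create generator and consume all values:
  a = next(produce) = 3
  b = next(produce) = 16
  c = next(produce) = 20
  d = next(produce) = 17
Step 2: res = 3 + 16 + 20 + 17 = 56.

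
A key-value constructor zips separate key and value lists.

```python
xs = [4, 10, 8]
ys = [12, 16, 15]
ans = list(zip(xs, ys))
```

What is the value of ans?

Step 1: zip pairs elements at same index:
  Index 0: (4, 12)
  Index 1: (10, 16)
  Index 2: (8, 15)
Therefore ans = [(4, 12), (10, 16), (8, 15)].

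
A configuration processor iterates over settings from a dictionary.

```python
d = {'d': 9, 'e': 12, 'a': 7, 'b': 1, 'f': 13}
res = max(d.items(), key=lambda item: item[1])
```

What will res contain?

Step 1: Find item with maximum value:
  ('d', 9)
  ('e', 12)
  ('a', 7)
  ('b', 1)
  ('f', 13)
Step 2: Maximum value is 13 at key 'f'.
Therefore res = ('f', 13).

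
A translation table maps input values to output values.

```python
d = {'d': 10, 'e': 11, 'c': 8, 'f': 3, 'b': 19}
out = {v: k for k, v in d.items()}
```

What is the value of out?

Step 1: Invert dict (swap keys and values):
  'd': 10 -> 10: 'd'
  'e': 11 -> 11: 'e'
  'c': 8 -> 8: 'c'
  'f': 3 -> 3: 'f'
  'b': 19 -> 19: 'b'
Therefore out = {10: 'd', 11: 'e', 8: 'c', 3: 'f', 19: 'b'}.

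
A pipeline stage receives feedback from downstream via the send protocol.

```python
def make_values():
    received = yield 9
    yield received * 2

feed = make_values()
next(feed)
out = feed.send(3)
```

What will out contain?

Step 1: next(feed) advances to first yield, producing 9.
Step 2: send(3) resumes, received = 3.
Step 3: yield received * 2 = 3 * 2 = 6.
Therefore out = 6.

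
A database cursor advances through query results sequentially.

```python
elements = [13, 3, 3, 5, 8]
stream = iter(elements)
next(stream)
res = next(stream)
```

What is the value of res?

Step 1: Create iterator over [13, 3, 3, 5, 8].
Step 2: next() consumes 13.
Step 3: next() returns 3.
Therefore res = 3.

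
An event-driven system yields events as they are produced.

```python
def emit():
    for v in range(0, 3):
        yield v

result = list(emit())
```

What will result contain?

Step 1: The generator yields each value from range(0, 3).
Step 2: list() consumes all yields: [0, 1, 2].
Therefore result = [0, 1, 2].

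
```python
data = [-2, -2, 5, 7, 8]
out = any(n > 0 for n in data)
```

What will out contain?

Step 1: Check n > 0 for each element in [-2, -2, 5, 7, 8]:
  -2 > 0: False
  -2 > 0: False
  5 > 0: True
  7 > 0: True
  8 > 0: True
Step 2: any() returns True.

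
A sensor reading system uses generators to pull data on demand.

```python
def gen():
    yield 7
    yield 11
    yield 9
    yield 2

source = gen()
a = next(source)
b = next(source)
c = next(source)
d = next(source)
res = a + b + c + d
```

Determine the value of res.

Step 1: Create generator and consume all values:
  a = next(source) = 7
  b = next(source) = 11
  c = next(source) = 9
  d = next(source) = 2
Step 2: res = 7 + 11 + 9 + 2 = 29.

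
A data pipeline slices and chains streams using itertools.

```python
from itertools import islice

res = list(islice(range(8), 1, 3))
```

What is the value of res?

Step 1: islice(range(8), 1, 3) takes elements at indices [1, 3).
Step 2: Elements: [1, 2].
Therefore res = [1, 2].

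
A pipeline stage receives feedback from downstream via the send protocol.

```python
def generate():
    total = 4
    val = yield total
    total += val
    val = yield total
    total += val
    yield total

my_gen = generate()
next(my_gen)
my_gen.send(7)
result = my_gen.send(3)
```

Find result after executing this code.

Step 1: next() -> yield total=4.
Step 2: send(7) -> val=7, total = 4+7 = 11, yield 11.
Step 3: send(3) -> val=3, total = 11+3 = 14, yield 14.
Therefore result = 14.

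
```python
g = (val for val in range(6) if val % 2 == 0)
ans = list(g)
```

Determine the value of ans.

Step 1: Filter range(6) keeping only even values:
  val=0: even, included
  val=1: odd, excluded
  val=2: even, included
  val=3: odd, excluded
  val=4: even, included
  val=5: odd, excluded
Therefore ans = [0, 2, 4].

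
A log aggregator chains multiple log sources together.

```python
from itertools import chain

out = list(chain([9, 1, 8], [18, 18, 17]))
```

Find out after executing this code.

Step 1: chain() concatenates iterables: [9, 1, 8] + [18, 18, 17].
Therefore out = [9, 1, 8, 18, 18, 17].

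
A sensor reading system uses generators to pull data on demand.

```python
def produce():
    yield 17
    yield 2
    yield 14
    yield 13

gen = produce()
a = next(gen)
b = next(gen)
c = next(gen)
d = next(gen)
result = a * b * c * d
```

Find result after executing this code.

Step 1: Create generator and consume all values:
  a = next(gen) = 17
  b = next(gen) = 2
  c = next(gen) = 14
  d = next(gen) = 13
Step 2: result = 17 * 2 * 14 * 13 = 6188.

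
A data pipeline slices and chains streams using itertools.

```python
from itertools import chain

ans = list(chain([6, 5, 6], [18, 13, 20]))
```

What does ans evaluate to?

Step 1: chain() concatenates iterables: [6, 5, 6] + [18, 13, 20].
Therefore ans = [6, 5, 6, 18, 13, 20].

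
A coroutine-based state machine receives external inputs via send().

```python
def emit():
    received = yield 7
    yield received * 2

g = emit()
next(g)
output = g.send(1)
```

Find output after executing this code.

Step 1: next(g) advances to first yield, producing 7.
Step 2: send(1) resumes, received = 1.
Step 3: yield received * 2 = 1 * 2 = 2.
Therefore output = 2.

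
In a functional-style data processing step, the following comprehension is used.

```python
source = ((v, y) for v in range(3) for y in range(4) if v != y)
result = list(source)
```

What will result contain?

Step 1: Nested generator over range(3) x range(4) where v != y:
  (0, 0): excluded (v == y)
  (0, 1): included
  (0, 2): included
  (0, 3): included
  (1, 0): included
  (1, 1): excluded (v == y)
  (1, 2): included
  (1, 3): included
  (2, 0): included
  (2, 1): included
  (2, 2): excluded (v == y)
  (2, 3): included
Therefore result = [(0, 1), (0, 2), (0, 3), (1, 0), (1, 2), (1, 3), (2, 0), (2, 1), (2, 3)].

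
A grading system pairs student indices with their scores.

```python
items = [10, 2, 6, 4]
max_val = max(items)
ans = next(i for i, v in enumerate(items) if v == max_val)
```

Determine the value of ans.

Step 1: max([10, 2, 6, 4]) = 10.
Step 2: Find first index where value == 10:
  Index 0: 10 == 10, found!
Therefore ans = 0.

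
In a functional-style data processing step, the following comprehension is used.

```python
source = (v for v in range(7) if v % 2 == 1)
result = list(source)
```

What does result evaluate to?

Step 1: Filter range(7) keeping only odd values:
  v=0: even, excluded
  v=1: odd, included
  v=2: even, excluded
  v=3: odd, included
  v=4: even, excluded
  v=5: odd, included
  v=6: even, excluded
Therefore result = [1, 3, 5].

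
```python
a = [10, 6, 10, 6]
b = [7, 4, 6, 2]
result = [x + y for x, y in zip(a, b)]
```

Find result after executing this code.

Step 1: Add corresponding elements:
  10 + 7 = 17
  6 + 4 = 10
  10 + 6 = 16
  6 + 2 = 8
Therefore result = [17, 10, 16, 8].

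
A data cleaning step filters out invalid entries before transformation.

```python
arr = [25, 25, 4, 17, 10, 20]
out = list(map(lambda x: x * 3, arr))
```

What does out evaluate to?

Step 1: Apply lambda x: x * 3 to each element:
  25 -> 75
  25 -> 75
  4 -> 12
  17 -> 51
  10 -> 30
  20 -> 60
Therefore out = [75, 75, 12, 51, 30, 60].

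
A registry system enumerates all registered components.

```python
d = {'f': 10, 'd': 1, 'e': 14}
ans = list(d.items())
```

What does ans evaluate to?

Step 1: d.items() returns (key, value) pairs in insertion order.
Therefore ans = [('f', 10), ('d', 1), ('e', 14)].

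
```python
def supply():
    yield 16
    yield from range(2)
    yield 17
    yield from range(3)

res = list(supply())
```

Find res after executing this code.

Step 1: Trace yields in order:
  yield 16
  yield 0
  yield 1
  yield 17
  yield 0
  yield 1
  yield 2
Therefore res = [16, 0, 1, 17, 0, 1, 2].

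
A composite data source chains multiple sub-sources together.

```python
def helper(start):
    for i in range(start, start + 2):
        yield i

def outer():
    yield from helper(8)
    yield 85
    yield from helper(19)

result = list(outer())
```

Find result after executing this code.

Step 1: outer() delegates to helper(8):
  yield 8
  yield 9
Step 2: yield 85
Step 3: Delegates to helper(19):
  yield 19
  yield 20
Therefore result = [8, 9, 85, 19, 20].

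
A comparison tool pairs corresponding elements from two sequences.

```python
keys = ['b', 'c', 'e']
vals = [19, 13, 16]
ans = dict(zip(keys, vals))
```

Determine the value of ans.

Step 1: zip pairs keys with values:
  'b' -> 19
  'c' -> 13
  'e' -> 16
Therefore ans = {'b': 19, 'c': 13, 'e': 16}.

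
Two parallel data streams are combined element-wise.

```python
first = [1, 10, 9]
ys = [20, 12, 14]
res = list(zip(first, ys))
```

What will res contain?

Step 1: zip pairs elements at same index:
  Index 0: (1, 20)
  Index 1: (10, 12)
  Index 2: (9, 14)
Therefore res = [(1, 20), (10, 12), (9, 14)].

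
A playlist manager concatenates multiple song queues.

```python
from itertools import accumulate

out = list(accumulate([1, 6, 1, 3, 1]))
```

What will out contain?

Step 1: accumulate computes running sums:
  + 1 = 1
  + 6 = 7
  + 1 = 8
  + 3 = 11
  + 1 = 12
Therefore out = [1, 7, 8, 11, 12].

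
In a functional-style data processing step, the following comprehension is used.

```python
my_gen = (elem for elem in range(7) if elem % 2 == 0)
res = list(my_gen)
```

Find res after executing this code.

Step 1: Filter range(7) keeping only even values:
  elem=0: even, included
  elem=1: odd, excluded
  elem=2: even, included
  elem=3: odd, excluded
  elem=4: even, included
  elem=5: odd, excluded
  elem=6: even, included
Therefore res = [0, 2, 4, 6].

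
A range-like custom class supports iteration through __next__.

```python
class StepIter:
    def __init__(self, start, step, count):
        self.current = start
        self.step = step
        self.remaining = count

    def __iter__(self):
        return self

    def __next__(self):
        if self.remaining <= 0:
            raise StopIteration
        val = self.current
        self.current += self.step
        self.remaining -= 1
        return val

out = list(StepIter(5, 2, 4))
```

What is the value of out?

Step 1: StepIter starts at 5, increments by 2, for 4 steps:
  Yield 5, then current += 2
  Yield 7, then current += 2
  Yield 9, then current += 2
  Yield 11, then current += 2
Therefore out = [5, 7, 9, 11].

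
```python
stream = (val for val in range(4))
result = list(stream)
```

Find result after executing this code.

Step 1: Generator expression iterates range(4): [0, 1, 2, 3].
Step 2: list() collects all values.
Therefore result = [0, 1, 2, 3].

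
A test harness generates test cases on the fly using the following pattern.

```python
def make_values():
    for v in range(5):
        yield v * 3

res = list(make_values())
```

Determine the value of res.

Step 1: For each v in range(5), yield v * 3:
  v=0: yield 0 * 3 = 0
  v=1: yield 1 * 3 = 3
  v=2: yield 2 * 3 = 6
  v=3: yield 3 * 3 = 9
  v=4: yield 4 * 3 = 12
Therefore res = [0, 3, 6, 9, 12].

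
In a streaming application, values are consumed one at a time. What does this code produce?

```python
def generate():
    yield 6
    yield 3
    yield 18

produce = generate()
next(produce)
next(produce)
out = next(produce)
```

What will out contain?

Step 1: generate() creates a generator.
Step 2: next(produce) yields 6 (consumed and discarded).
Step 3: next(produce) yields 3 (consumed and discarded).
Step 4: next(produce) yields 18, assigned to out.
Therefore out = 18.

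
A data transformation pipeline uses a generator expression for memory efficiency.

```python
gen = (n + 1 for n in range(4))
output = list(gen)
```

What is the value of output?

Step 1: For each n in range(4), compute n+1:
  n=0: 0+1 = 1
  n=1: 1+1 = 2
  n=2: 2+1 = 3
  n=3: 3+1 = 4
Therefore output = [1, 2, 3, 4].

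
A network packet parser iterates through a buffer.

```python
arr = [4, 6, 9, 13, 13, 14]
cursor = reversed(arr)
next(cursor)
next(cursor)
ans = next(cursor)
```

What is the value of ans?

Step 1: reversed([4, 6, 9, 13, 13, 14]) gives iterator: [14, 13, 13, 9, 6, 4].
Step 2: First next() = 14, second next() = 13.
Step 3: Third next() = 13.
Therefore ans = 13.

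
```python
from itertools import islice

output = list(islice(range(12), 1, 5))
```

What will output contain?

Step 1: islice(range(12), 1, 5) takes elements at indices [1, 5).
Step 2: Elements: [1, 2, 3, 4].
Therefore output = [1, 2, 3, 4].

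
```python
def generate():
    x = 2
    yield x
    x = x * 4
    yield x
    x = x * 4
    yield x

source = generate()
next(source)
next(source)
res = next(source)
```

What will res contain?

Step 1: Trace through generator execution:
  Yield 1: x starts at 2, yield 2
  Yield 2: x = 2 * 4 = 8, yield 8
  Yield 3: x = 8 * 4 = 32, yield 32
Step 2: First next() gets 2, second next() gets the second value, third next() yields 32.
Therefore res = 32.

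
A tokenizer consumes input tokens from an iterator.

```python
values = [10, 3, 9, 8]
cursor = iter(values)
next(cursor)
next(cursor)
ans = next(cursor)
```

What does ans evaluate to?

Step 1: Create iterator over [10, 3, 9, 8].
Step 2: next() consumes 10.
Step 3: next() consumes 3.
Step 4: next() returns 9.
Therefore ans = 9.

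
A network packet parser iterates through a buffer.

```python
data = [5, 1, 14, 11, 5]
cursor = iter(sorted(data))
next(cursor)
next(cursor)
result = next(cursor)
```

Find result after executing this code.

Step 1: sorted([5, 1, 14, 11, 5]) = [1, 5, 5, 11, 14].
Step 2: Create iterator and skip 2 elements.
Step 3: next() returns 5.
Therefore result = 5.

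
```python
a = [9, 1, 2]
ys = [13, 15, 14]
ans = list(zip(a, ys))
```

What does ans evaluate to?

Step 1: zip pairs elements at same index:
  Index 0: (9, 13)
  Index 1: (1, 15)
  Index 2: (2, 14)
Therefore ans = [(9, 13), (1, 15), (2, 14)].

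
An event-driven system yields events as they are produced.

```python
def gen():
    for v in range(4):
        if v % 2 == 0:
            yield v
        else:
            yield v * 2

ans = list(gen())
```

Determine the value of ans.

Step 1: For each v in range(4), yield v if even, else v*2:
  v=0 (even): yield 0
  v=1 (odd): yield 1*2 = 2
  v=2 (even): yield 2
  v=3 (odd): yield 3*2 = 6
Therefore ans = [0, 2, 2, 6].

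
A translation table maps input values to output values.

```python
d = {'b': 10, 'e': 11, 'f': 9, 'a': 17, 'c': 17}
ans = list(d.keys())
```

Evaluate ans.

Step 1: d.keys() returns the dictionary keys in insertion order.
Therefore ans = ['b', 'e', 'f', 'a', 'c'].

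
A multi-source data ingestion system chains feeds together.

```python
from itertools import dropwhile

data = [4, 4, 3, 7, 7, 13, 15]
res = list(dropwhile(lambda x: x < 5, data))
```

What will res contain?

Step 1: dropwhile drops elements while < 5:
  4 < 5: dropped
  4 < 5: dropped
  3 < 5: dropped
  7: kept (dropping stopped)
Step 2: Remaining elements kept regardless of condition.
Therefore res = [7, 7, 13, 15].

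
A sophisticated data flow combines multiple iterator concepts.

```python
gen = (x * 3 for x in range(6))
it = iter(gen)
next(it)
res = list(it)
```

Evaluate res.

Step 1: Generator produces [0, 3, 6, 9, 12, 15].
Step 2: next(it) consumes first element (0).
Step 3: list(it) collects remaining: [3, 6, 9, 12, 15].
Therefore res = [3, 6, 9, 12, 15].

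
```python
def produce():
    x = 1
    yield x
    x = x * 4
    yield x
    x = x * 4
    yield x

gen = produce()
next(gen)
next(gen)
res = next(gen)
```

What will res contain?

Step 1: Trace through generator execution:
  Yield 1: x starts at 1, yield 1
  Yield 2: x = 1 * 4 = 4, yield 4
  Yield 3: x = 4 * 4 = 16, yield 16
Step 2: First next() gets 1, second next() gets the second value, third next() yields 16.
Therefore res = 16.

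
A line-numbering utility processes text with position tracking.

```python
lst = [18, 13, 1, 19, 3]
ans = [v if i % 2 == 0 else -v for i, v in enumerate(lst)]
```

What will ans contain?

Step 1: For each (i, v), keep v if i is even, negate if odd:
  i=0 (even): keep 18
  i=1 (odd): negate to -13
  i=2 (even): keep 1
  i=3 (odd): negate to -19
  i=4 (even): keep 3
Therefore ans = [18, -13, 1, -19, 3].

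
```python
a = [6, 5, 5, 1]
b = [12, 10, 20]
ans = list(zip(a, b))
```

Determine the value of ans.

Step 1: zip stops at shortest (len(a)=4, len(b)=3):
  Index 0: (6, 12)
  Index 1: (5, 10)
  Index 2: (5, 20)
Step 2: Last element of a (1) has no pair, dropped.
Therefore ans = [(6, 12), (5, 10), (5, 20)].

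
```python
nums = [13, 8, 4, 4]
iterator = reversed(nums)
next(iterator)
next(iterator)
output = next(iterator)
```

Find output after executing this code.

Step 1: reversed([13, 8, 4, 4]) gives iterator: [4, 4, 8, 13].
Step 2: First next() = 4, second next() = 4.
Step 3: Third next() = 8.
Therefore output = 8.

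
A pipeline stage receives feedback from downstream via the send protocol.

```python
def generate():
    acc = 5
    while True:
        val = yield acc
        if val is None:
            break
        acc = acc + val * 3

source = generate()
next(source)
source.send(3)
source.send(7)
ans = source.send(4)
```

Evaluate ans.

Step 1: next() -> yield acc=5.
Step 2: send(3) -> val=3, acc = 5 + 3*3 = 14, yield 14.
Step 3: send(7) -> val=7, acc = 14 + 7*3 = 35, yield 35.
Step 4: send(4) -> val=4, acc = 35 + 4*3 = 47, yield 47.
Therefore ans = 47.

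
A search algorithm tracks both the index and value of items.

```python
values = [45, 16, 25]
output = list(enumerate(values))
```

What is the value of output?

Step 1: enumerate pairs each element with its index:
  (0, 45)
  (1, 16)
  (2, 25)
Therefore output = [(0, 45), (1, 16), (2, 25)].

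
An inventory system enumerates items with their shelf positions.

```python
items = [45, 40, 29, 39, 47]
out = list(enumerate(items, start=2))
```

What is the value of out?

Step 1: enumerate with start=2:
  (2, 45)
  (3, 40)
  (4, 29)
  (5, 39)
  (6, 47)
Therefore out = [(2, 45), (3, 40), (4, 29), (5, 39), (6, 47)].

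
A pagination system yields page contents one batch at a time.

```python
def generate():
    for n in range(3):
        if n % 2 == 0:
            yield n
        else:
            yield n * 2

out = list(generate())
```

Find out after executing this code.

Step 1: For each n in range(3), yield n if even, else n*2:
  n=0 (even): yield 0
  n=1 (odd): yield 1*2 = 2
  n=2 (even): yield 2
Therefore out = [0, 2, 2].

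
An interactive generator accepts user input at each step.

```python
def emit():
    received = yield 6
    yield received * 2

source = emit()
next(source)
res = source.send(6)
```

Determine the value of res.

Step 1: next(source) advances to first yield, producing 6.
Step 2: send(6) resumes, received = 6.
Step 3: yield received * 2 = 6 * 2 = 12.
Therefore res = 12.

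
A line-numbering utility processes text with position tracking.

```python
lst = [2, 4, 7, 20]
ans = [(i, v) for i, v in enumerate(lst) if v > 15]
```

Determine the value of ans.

Step 1: Filter enumerate([2, 4, 7, 20]) keeping v > 15:
  (0, 2): 2 <= 15, excluded
  (1, 4): 4 <= 15, excluded
  (2, 7): 7 <= 15, excluded
  (3, 20): 20 > 15, included
Therefore ans = [(3, 20)].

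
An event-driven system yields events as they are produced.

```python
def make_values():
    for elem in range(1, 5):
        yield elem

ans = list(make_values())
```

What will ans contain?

Step 1: The generator yields each value from range(1, 5).
Step 2: list() consumes all yields: [1, 2, 3, 4].
Therefore ans = [1, 2, 3, 4].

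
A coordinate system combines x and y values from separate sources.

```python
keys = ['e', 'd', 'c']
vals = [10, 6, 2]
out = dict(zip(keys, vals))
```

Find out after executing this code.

Step 1: zip pairs keys with values:
  'e' -> 10
  'd' -> 6
  'c' -> 2
Therefore out = {'e': 10, 'd': 6, 'c': 2}.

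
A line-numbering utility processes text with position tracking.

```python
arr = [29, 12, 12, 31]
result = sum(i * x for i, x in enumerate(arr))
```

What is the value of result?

Step 1: Compute i * x for each (i, x) in enumerate([29, 12, 12, 31]):
  i=0, x=29: 0*29 = 0
  i=1, x=12: 1*12 = 12
  i=2, x=12: 2*12 = 24
  i=3, x=31: 3*31 = 93
Step 2: sum = 0 + 12 + 24 + 93 = 129.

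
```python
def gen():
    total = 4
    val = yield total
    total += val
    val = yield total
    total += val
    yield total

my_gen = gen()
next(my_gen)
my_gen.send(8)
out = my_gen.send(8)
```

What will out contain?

Step 1: next() -> yield total=4.
Step 2: send(8) -> val=8, total = 4+8 = 12, yield 12.
Step 3: send(8) -> val=8, total = 12+8 = 20, yield 20.
Therefore out = 20.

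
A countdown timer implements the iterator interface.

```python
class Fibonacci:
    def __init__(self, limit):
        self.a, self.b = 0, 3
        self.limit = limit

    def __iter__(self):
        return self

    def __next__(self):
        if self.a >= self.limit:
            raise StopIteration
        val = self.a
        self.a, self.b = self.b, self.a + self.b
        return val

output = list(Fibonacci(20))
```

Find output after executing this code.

Step 1: Fibonacci-like sequence (a=0, b=3) until >= 20:
  Yield 0, then a,b = 3,3
  Yield 3, then a,b = 3,6
  Yield 3, then a,b = 6,9
  Yield 6, then a,b = 9,15
  Yield 9, then a,b = 15,24
  Yield 15, then a,b = 24,39
Step 2: 24 >= 20, stop.
Therefore output = [0, 3, 3, 6, 9, 15].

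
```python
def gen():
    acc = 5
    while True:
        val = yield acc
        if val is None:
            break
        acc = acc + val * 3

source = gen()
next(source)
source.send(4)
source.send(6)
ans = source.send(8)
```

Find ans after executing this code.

Step 1: next() -> yield acc=5.
Step 2: send(4) -> val=4, acc = 5 + 4*3 = 17, yield 17.
Step 3: send(6) -> val=6, acc = 17 + 6*3 = 35, yield 35.
Step 4: send(8) -> val=8, acc = 35 + 8*3 = 59, yield 59.
Therefore ans = 59.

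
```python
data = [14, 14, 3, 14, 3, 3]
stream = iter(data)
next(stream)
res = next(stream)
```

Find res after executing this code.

Step 1: Create iterator over [14, 14, 3, 14, 3, 3].
Step 2: next() consumes 14.
Step 3: next() returns 14.
Therefore res = 14.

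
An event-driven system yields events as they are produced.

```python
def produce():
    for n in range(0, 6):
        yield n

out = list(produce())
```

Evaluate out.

Step 1: The generator yields each value from range(0, 6).
Step 2: list() consumes all yields: [0, 1, 2, 3, 4, 5].
Therefore out = [0, 1, 2, 3, 4, 5].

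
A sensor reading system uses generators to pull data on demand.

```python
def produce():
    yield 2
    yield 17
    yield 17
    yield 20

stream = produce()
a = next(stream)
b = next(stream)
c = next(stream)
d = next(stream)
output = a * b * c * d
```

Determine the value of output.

Step 1: Create generator and consume all values:
  a = next(stream) = 2
  b = next(stream) = 17
  c = next(stream) = 17
  d = next(stream) = 20
Step 2: output = 2 * 17 * 17 * 20 = 11560.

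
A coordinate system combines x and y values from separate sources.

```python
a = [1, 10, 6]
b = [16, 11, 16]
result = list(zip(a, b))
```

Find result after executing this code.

Step 1: zip pairs elements at same index:
  Index 0: (1, 16)
  Index 1: (10, 11)
  Index 2: (6, 16)
Therefore result = [(1, 16), (10, 11), (6, 16)].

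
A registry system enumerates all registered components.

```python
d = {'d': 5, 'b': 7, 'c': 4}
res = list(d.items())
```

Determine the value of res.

Step 1: d.items() returns (key, value) pairs in insertion order.
Therefore res = [('d', 5), ('b', 7), ('c', 4)].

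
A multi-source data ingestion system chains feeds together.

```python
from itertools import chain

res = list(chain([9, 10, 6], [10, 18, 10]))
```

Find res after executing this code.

Step 1: chain() concatenates iterables: [9, 10, 6] + [10, 18, 10].
Therefore res = [9, 10, 6, 10, 18, 10].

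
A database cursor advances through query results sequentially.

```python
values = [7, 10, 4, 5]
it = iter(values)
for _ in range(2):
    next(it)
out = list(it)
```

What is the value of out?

Step 1: Create iterator over [7, 10, 4, 5].
Step 2: Advance 2 positions (consuming [7, 10]).
Step 3: list() collects remaining elements: [4, 5].
Therefore out = [4, 5].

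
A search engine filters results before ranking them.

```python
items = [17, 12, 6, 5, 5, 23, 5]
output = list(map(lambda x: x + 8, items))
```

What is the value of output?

Step 1: Apply lambda x: x + 8 to each element:
  17 -> 25
  12 -> 20
  6 -> 14
  5 -> 13
  5 -> 13
  23 -> 31
  5 -> 13
Therefore output = [25, 20, 14, 13, 13, 31, 13].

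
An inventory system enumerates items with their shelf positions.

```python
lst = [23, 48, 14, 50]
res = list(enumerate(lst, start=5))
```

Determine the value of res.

Step 1: enumerate with start=5:
  (5, 23)
  (6, 48)
  (7, 14)
  (8, 50)
Therefore res = [(5, 23), (6, 48), (7, 14), (8, 50)].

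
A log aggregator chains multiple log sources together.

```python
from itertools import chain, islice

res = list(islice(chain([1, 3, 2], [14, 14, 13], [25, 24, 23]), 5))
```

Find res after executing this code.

Step 1: chain([1, 3, 2], [14, 14, 13], [25, 24, 23]) = [1, 3, 2, 14, 14, 13, 25, 24, 23].
Step 2: islice takes first 5 elements: [1, 3, 2, 14, 14].
Therefore res = [1, 3, 2, 14, 14].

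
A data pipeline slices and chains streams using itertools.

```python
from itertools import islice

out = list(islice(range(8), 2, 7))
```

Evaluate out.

Step 1: islice(range(8), 2, 7) takes elements at indices [2, 7).
Step 2: Elements: [2, 3, 4, 5, 6].
Therefore out = [2, 3, 4, 5, 6].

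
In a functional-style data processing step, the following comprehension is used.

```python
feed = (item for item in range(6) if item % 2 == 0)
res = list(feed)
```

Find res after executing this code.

Step 1: Filter range(6) keeping only even values:
  item=0: even, included
  item=1: odd, excluded
  item=2: even, included
  item=3: odd, excluded
  item=4: even, included
  item=5: odd, excluded
Therefore res = [0, 2, 4].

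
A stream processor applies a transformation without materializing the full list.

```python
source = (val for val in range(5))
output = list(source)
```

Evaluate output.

Step 1: Generator expression iterates range(5): [0, 1, 2, 3, 4].
Step 2: list() collects all values.
Therefore output = [0, 1, 2, 3, 4].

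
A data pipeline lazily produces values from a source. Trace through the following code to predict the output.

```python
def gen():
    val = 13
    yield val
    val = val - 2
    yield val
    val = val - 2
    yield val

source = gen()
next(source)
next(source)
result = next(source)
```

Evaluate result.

Step 1: Trace through generator execution:
  Yield 1: val starts at 13, yield 13
  Yield 2: val = 13 - 2 = 11, yield 11
  Yield 3: val = 11 - 2 = 9, yield 9
Step 2: First next() gets 13, second next() gets the second value, third next() yields 9.
Therefore result = 9.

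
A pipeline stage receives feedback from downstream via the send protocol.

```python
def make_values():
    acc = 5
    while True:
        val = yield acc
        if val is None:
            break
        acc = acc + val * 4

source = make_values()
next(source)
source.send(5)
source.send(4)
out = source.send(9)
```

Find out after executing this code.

Step 1: next() -> yield acc=5.
Step 2: send(5) -> val=5, acc = 5 + 5*4 = 25, yield 25.
Step 3: send(4) -> val=4, acc = 25 + 4*4 = 41, yield 41.
Step 4: send(9) -> val=9, acc = 41 + 9*4 = 77, yield 77.
Therefore out = 77.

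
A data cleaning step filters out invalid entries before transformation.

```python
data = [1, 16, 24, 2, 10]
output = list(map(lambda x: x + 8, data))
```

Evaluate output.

Step 1: Apply lambda x: x + 8 to each element:
  1 -> 9
  16 -> 24
  24 -> 32
  2 -> 10
  10 -> 18
Therefore output = [9, 24, 32, 10, 18].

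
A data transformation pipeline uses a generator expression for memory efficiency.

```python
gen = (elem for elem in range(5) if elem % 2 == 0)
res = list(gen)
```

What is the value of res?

Step 1: Filter range(5) keeping only even values:
  elem=0: even, included
  elem=1: odd, excluded
  elem=2: even, included
  elem=3: odd, excluded
  elem=4: even, included
Therefore res = [0, 2, 4].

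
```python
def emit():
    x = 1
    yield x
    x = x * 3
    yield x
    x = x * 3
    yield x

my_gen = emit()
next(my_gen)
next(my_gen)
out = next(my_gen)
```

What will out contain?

Step 1: Trace through generator execution:
  Yield 1: x starts at 1, yield 1
  Yield 2: x = 1 * 3 = 3, yield 3
  Yield 3: x = 3 * 3 = 9, yield 9
Step 2: First next() gets 1, second next() gets the second value, third next() yields 9.
Therefore out = 9.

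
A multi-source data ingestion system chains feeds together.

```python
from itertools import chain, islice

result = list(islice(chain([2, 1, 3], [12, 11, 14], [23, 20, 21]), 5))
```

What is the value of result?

Step 1: chain([2, 1, 3], [12, 11, 14], [23, 20, 21]) = [2, 1, 3, 12, 11, 14, 23, 20, 21].
Step 2: islice takes first 5 elements: [2, 1, 3, 12, 11].
Therefore result = [2, 1, 3, 12, 11].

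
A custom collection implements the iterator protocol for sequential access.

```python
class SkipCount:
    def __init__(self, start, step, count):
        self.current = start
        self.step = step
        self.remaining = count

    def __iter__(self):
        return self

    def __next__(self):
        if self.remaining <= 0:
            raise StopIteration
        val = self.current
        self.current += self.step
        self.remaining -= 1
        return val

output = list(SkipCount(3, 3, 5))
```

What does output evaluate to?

Step 1: SkipCount starts at 3, increments by 3, for 5 steps:
  Yield 3, then current += 3
  Yield 6, then current += 3
  Yield 9, then current += 3
  Yield 12, then current += 3
  Yield 15, then current += 3
Therefore output = [3, 6, 9, 12, 15].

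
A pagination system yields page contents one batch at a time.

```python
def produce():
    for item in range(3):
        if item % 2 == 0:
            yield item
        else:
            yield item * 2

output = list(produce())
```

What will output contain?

Step 1: For each item in range(3), yield item if even, else item*2:
  item=0 (even): yield 0
  item=1 (odd): yield 1*2 = 2
  item=2 (even): yield 2
Therefore output = [0, 2, 2].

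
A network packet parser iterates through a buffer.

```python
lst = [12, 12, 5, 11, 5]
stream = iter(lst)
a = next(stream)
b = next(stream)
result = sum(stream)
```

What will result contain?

Step 1: Create iterator over [12, 12, 5, 11, 5].
Step 2: a = next() = 12, b = next() = 12.
Step 3: sum() of remaining [5, 11, 5] = 21.
Therefore result = 21.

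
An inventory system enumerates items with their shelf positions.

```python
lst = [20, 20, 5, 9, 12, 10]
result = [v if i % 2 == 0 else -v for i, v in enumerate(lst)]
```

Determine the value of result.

Step 1: For each (i, v), keep v if i is even, negate if odd:
  i=0 (even): keep 20
  i=1 (odd): negate to -20
  i=2 (even): keep 5
  i=3 (odd): negate to -9
  i=4 (even): keep 12
  i=5 (odd): negate to -10
Therefore result = [20, -20, 5, -9, 12, -10].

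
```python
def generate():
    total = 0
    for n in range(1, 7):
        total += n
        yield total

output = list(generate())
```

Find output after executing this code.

Step 1: Generator accumulates running sum:
  n=1: total = 1, yield 1
  n=2: total = 3, yield 3
  n=3: total = 6, yield 6
  n=4: total = 10, yield 10
  n=5: total = 15, yield 15
  n=6: total = 21, yield 21
Therefore output = [1, 3, 6, 10, 15, 21].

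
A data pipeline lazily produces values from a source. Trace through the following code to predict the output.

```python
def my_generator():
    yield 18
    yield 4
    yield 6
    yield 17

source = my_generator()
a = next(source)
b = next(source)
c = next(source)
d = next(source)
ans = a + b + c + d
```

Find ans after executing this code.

Step 1: Create generator and consume all values:
  a = next(source) = 18
  b = next(source) = 4
  c = next(source) = 6
  d = next(source) = 17
Step 2: ans = 18 + 4 + 6 + 17 = 45.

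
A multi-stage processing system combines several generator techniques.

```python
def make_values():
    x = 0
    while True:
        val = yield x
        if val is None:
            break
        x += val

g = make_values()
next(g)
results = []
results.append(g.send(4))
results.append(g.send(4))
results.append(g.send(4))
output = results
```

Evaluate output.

Step 1: next(g) -> yield 0.
Step 2: send(4) -> x = 4, yield 4.
Step 3: send(4) -> x = 8, yield 8.
Step 4: send(4) -> x = 12, yield 12.
Therefore output = [4, 8, 12].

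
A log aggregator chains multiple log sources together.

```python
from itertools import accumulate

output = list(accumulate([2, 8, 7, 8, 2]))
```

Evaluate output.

Step 1: accumulate computes running sums:
  + 2 = 2
  + 8 = 10
  + 7 = 17
  + 8 = 25
  + 2 = 27
Therefore output = [2, 10, 17, 25, 27].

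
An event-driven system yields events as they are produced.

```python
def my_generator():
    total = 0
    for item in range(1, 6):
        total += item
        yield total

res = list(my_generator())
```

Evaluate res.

Step 1: Generator accumulates running sum:
  item=1: total = 1, yield 1
  item=2: total = 3, yield 3
  item=3: total = 6, yield 6
  item=4: total = 10, yield 10
  item=5: total = 15, yield 15
Therefore res = [1, 3, 6, 10, 15].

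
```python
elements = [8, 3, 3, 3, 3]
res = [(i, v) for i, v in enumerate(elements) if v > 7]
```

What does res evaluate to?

Step 1: Filter enumerate([8, 3, 3, 3, 3]) keeping v > 7:
  (0, 8): 8 > 7, included
  (1, 3): 3 <= 7, excluded
  (2, 3): 3 <= 7, excluded
  (3, 3): 3 <= 7, excluded
  (4, 3): 3 <= 7, excluded
Therefore res = [(0, 8)].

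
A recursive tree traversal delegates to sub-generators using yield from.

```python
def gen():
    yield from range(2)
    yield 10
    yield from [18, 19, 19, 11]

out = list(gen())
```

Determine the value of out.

Step 1: Trace yields in order:
  yield 0
  yield 1
  yield 10
  yield 18
  yield 19
  yield 19
  yield 11
Therefore out = [0, 1, 10, 18, 19, 19, 11].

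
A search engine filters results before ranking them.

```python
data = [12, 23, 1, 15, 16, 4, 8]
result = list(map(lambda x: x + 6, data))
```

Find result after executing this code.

Step 1: Apply lambda x: x + 6 to each element:
  12 -> 18
  23 -> 29
  1 -> 7
  15 -> 21
  16 -> 22
  4 -> 10
  8 -> 14
Therefore result = [18, 29, 7, 21, 22, 10, 14].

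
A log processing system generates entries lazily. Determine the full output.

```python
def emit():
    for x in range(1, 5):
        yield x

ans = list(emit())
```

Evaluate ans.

Step 1: The generator yields each value from range(1, 5).
Step 2: list() consumes all yields: [1, 2, 3, 4].
Therefore ans = [1, 2, 3, 4].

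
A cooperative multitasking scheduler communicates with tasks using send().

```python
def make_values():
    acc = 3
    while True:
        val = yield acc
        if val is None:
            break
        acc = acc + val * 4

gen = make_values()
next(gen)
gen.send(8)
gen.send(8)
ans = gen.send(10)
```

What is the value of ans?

Step 1: next() -> yield acc=3.
Step 2: send(8) -> val=8, acc = 3 + 8*4 = 35, yield 35.
Step 3: send(8) -> val=8, acc = 35 + 8*4 = 67, yield 67.
Step 4: send(10) -> val=10, acc = 67 + 10*4 = 107, yield 107.
Therefore ans = 107.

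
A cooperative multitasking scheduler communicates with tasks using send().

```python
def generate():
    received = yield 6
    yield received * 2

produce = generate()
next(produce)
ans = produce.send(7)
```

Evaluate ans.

Step 1: next(produce) advances to first yield, producing 6.
Step 2: send(7) resumes, received = 7.
Step 3: yield received * 2 = 7 * 2 = 14.
Therefore ans = 14.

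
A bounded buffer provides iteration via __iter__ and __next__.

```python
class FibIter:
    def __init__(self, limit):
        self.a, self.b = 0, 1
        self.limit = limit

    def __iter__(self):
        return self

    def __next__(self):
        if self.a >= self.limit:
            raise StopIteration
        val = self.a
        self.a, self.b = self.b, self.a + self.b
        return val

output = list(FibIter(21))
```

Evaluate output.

Step 1: Fibonacci-like sequence (a=0, b=1) until >= 21:
  Yield 0, then a,b = 1,1
  Yield 1, then a,b = 1,2
  Yield 1, then a,b = 2,3
  Yield 2, then a,b = 3,5
  Yield 3, then a,b = 5,8
  Yield 5, then a,b = 8,13
  Yield 8, then a,b = 13,21
  Yield 13, then a,b = 21,34
Step 2: 21 >= 21, stop.
Therefore output = [0, 1, 1, 2, 3, 5, 8, 13].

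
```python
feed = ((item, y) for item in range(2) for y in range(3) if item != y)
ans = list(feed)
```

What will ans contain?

Step 1: Nested generator over range(2) x range(3) where item != y:
  (0, 0): excluded (item == y)
  (0, 1): included
  (0, 2): included
  (1, 0): included
  (1, 1): excluded (item == y)
  (1, 2): included
Therefore ans = [(0, 1), (0, 2), (1, 0), (1, 2)].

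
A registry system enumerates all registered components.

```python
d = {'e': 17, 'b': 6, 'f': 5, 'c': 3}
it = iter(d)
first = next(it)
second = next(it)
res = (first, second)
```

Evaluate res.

Step 1: iter(d) iterates over keys: ['e', 'b', 'f', 'c'].
Step 2: first = next(it) = 'e', second = next(it) = 'b'.
Therefore res = ('e', 'b').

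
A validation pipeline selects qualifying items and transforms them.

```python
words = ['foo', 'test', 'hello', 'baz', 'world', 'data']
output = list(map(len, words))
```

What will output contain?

Step 1: Map len() to each word:
  'foo' -> 3
  'test' -> 4
  'hello' -> 5
  'baz' -> 3
  'world' -> 5
  'data' -> 4
Therefore output = [3, 4, 5, 3, 5, 4].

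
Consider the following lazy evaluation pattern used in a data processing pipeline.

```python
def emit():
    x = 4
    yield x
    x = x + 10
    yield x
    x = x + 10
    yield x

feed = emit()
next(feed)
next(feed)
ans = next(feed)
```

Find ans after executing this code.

Step 1: Trace through generator execution:
  Yield 1: x starts at 4, yield 4
  Yield 2: x = 4 + 10 = 14, yield 14
  Yield 3: x = 14 + 10 = 24, yield 24
Step 2: First next() gets 4, second next() gets the second value, third next() yields 24.
Therefore ans = 24.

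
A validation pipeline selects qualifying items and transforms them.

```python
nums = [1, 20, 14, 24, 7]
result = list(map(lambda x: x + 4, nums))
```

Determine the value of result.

Step 1: Apply lambda x: x + 4 to each element:
  1 -> 5
  20 -> 24
  14 -> 18
  24 -> 28
  7 -> 11
Therefore result = [5, 24, 18, 28, 11].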